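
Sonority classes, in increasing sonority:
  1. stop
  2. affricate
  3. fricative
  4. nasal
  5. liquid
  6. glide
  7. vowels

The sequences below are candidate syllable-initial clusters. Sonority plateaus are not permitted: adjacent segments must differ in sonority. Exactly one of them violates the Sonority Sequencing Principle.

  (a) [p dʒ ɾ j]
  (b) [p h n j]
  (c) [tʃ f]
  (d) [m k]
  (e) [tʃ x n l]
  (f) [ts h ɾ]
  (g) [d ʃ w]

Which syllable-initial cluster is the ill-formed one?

(a) [p dʒ ɾ j]: profile 1-2-5-6 — obeys.
(b) [p h n j]: profile 1-3-4-6 — obeys.
(c) [tʃ f]: profile 2-3 — obeys.
(d) [m k]: profile 4-1 — violates.
(e) [tʃ x n l]: profile 2-3-4-5 — obeys.
(f) [ts h ɾ]: profile 2-3-5 — obeys.
(g) [d ʃ w]: profile 1-3-6 — obeys.

d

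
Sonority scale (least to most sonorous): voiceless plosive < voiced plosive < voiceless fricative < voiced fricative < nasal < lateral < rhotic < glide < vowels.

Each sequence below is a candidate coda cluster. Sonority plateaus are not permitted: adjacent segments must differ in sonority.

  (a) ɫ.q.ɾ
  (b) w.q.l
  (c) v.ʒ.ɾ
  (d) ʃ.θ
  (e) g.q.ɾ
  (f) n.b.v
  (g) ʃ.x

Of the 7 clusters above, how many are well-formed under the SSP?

(a) ɫ.q.ɾ: profile 6-1-7 — violates.
(b) w.q.l: profile 8-1-6 — violates.
(c) v.ʒ.ɾ: profile 4-4-7 — violates.
(d) ʃ.θ: profile 3-3 — violates.
(e) g.q.ɾ: profile 2-1-7 — violates.
(f) n.b.v: profile 5-2-4 — violates.
(g) ʃ.x: profile 3-3 — violates.

0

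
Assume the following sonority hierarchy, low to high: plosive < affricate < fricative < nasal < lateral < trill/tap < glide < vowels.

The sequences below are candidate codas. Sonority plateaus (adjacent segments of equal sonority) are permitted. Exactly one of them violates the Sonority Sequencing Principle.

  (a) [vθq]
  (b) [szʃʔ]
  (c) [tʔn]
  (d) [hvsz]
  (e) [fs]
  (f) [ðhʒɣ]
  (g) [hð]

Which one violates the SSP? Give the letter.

c

(a) 3-3-1 → obeys
(b) 3-3-3-1 → obeys
(c) 1-1-4 → violates
(d) 3-3-3-3 → obeys
(e) 3-3 → obeys
(f) 3-3-3-3 → obeys
(g) 3-3 → obeys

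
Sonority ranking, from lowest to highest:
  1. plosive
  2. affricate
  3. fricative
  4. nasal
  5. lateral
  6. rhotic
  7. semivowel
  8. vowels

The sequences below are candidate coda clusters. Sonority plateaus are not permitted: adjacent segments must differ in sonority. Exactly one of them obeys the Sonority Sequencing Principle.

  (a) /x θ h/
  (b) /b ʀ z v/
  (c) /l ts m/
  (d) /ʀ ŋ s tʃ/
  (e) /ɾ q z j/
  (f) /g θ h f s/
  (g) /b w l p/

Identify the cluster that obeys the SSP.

(a) 3-3-3 → violates
(b) 1-6-3-3 → violates
(c) 5-2-4 → violates
(d) 6-4-3-2 → obeys
(e) 6-1-3-7 → violates
(f) 1-3-3-3-3 → violates
(g) 1-7-5-1 → violates

d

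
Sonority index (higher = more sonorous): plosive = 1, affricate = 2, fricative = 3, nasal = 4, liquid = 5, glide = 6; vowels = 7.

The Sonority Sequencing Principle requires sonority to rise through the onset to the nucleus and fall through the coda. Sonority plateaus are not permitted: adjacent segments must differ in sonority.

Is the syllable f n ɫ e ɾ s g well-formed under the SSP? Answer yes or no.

Onset: /f/ is a fricative (sonority 3), /n/ is a nasal (sonority 4), /ɫ/ is a liquid (sonority 5); then the nucleus /e/ (sonority 7).
Onset profile 3-4-5-7 — rises to the nucleus.
Coda: /ɾ/ is a liquid (sonority 5), /s/ is a fricative (sonority 3), /g/ is a plosive (sonority 1).
Coda profile 7-5-3-1 — falls from the nucleus.

yes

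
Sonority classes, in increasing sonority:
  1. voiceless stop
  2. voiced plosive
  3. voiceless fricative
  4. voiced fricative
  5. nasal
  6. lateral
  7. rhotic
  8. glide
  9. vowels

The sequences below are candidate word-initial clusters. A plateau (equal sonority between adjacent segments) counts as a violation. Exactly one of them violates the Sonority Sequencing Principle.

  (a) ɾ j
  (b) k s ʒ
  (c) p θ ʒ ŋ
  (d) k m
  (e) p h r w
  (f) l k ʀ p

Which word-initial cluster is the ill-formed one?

(a) sonority 7-8: well-formed.
(b) sonority 1-3-4: well-formed.
(c) sonority 1-3-4-5: well-formed.
(d) sonority 1-5: well-formed.
(e) sonority 1-3-7-8: well-formed.
(f) sonority 6-1-7-1: ill-formed.

f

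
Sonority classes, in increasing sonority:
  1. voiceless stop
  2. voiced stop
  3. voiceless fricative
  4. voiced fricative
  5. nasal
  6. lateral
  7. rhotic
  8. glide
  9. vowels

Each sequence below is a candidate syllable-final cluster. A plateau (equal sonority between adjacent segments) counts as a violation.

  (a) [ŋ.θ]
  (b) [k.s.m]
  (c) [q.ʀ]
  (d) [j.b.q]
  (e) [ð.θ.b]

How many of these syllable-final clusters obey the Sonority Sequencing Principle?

3

(a) [ŋ.θ]: profile 5-3 — obeys.
(b) [k.s.m]: profile 1-3-5 — violates.
(c) [q.ʀ]: profile 1-7 — violates.
(d) [j.b.q]: profile 8-2-1 — obeys.
(e) [ð.θ.b]: profile 4-3-2 — obeys.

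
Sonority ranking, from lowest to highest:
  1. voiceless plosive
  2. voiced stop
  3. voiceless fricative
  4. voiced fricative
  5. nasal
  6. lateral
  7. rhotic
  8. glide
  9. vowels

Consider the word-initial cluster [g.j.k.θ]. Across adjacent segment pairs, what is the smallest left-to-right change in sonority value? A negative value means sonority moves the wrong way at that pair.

/g/: voiced stop = 2.
/j/: glide = 8.
/k/: voiceless plosive = 1.
/θ/: voiceless fricative = 3.
/g/→/j/: change +6.
/j/→/k/: change -7.
/k/→/θ/: change +2.
Minimum = -7.

-7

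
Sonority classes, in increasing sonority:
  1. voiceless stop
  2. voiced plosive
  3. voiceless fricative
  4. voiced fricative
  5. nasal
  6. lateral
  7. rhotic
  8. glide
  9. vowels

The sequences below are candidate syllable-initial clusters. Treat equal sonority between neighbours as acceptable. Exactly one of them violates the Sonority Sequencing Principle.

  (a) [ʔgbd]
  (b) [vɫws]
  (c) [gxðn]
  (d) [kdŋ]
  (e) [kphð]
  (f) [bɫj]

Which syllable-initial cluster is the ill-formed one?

(a) sonority 1-2-2-2: well-formed.
(b) sonority 4-6-8-3: ill-formed.
(c) sonority 2-3-4-5: well-formed.
(d) sonority 1-2-5: well-formed.
(e) sonority 1-1-3-4: well-formed.
(f) sonority 2-6-8: well-formed.

b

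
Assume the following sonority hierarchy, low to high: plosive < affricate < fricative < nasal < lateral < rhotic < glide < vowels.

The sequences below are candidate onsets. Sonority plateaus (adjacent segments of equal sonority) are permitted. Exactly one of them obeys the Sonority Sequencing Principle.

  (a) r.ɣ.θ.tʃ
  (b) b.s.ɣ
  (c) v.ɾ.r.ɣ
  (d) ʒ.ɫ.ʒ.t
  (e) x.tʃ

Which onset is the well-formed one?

(a) 6-3-3-2 → violates
(b) 1-3-3 → obeys
(c) 3-6-6-3 → violates
(d) 3-5-3-1 → violates
(e) 3-2 → violates

b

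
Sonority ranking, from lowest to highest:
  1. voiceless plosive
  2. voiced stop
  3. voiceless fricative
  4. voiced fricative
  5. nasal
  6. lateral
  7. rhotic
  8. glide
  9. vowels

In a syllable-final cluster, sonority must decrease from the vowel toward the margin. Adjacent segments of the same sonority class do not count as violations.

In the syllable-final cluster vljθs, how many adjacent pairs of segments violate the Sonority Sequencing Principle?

/v/: voiced fricative = 4.
/l/: lateral = 6.
/j/: glide = 8.
/θ/: voiceless fricative = 3.
/s/: voiceless fricative = 3.
/v/→/l/: 4→6 (does not fall) — violation.
/l/→/j/: 6→8 (does not fall) — violation.
/j/→/θ/: 8→3 (falls) — ok.
/θ/→/s/: 3→3 (plateau, allowed) — ok.

2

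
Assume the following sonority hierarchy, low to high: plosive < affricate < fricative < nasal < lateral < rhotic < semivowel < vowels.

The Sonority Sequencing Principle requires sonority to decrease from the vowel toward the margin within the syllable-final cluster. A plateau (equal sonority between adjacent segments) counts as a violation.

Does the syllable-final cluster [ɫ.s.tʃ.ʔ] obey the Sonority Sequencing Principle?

yes

/ɫ/ — lateral, sonority 5.
/s/ — fricative, sonority 3.
/tʃ/ — affricate, sonority 2.
/ʔ/ — plosive, sonority 1.
The profile 5-3-2-1 strictly falls, so the syllable-final cluster satisfies the SSP.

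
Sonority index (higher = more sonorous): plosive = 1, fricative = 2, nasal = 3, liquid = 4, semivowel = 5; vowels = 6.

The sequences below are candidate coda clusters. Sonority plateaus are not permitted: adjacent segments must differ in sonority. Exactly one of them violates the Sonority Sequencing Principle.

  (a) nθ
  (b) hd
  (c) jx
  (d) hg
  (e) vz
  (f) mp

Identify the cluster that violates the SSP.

(a) sonority 3-2: well-formed.
(b) sonority 2-1: well-formed.
(c) sonority 5-2: well-formed.
(d) sonority 2-1: well-formed.
(e) sonority 2-2: ill-formed.
(f) sonority 3-1: well-formed.

e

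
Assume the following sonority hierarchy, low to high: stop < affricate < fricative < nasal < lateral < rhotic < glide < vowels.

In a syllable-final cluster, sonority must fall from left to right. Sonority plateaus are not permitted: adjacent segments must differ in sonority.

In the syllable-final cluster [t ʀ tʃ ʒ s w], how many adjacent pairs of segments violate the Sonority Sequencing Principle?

/t/ — stop, sonority 1.
/ʀ/ — rhotic, sonority 6.
/tʃ/ — affricate, sonority 2.
/ʒ/ — fricative, sonority 3.
/s/ — fricative, sonority 3.
/w/ — glide, sonority 7.
/t/→/ʀ/: 1→6 (does not fall) — violation.
/ʀ/→/tʃ/: 6→2 (falls) — ok.
/tʃ/→/ʒ/: 2→3 (does not fall) — violation.
/ʒ/→/s/: 3→3 (plateau) — violation.
/s/→/w/: 3→7 (does not fall) — violation.

4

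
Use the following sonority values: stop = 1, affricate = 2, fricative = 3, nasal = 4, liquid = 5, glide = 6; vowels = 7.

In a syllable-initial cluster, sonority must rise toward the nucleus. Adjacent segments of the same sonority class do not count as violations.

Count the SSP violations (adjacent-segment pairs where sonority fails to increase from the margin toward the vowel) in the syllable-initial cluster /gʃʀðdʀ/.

2

/g/: stop = 1.
/ʃ/: fricative = 3.
/ʀ/: liquid = 5.
/ð/: fricative = 3.
/d/: stop = 1.
/ʀ/: liquid = 5.
/g/→/ʃ/: 1→3 (rises) — ok.
/ʃ/→/ʀ/: 3→5 (rises) — ok.
/ʀ/→/ð/: 5→3 (does not rise) — violation.
/ð/→/d/: 3→1 (does not rise) — violation.
/d/→/ʀ/: 1→5 (rises) — ok.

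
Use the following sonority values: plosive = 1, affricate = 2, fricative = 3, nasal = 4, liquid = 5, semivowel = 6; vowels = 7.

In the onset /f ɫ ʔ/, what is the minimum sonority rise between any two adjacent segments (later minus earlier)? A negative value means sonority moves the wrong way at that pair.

/f/ — fricative, sonority 3.
/ɫ/ — liquid, sonority 5.
/ʔ/ — plosive, sonority 1.
/f/→/ɫ/: change +2.
/ɫ/→/ʔ/: change -4.
Minimum = -4.

-4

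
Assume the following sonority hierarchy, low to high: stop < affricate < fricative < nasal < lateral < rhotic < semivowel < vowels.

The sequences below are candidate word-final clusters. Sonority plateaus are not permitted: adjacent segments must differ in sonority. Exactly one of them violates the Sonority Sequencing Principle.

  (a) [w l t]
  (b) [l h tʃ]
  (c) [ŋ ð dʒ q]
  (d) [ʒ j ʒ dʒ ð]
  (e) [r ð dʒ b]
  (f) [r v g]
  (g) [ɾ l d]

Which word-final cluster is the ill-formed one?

d

(a) 7-5-1 → obeys
(b) 5-3-2 → obeys
(c) 4-3-2-1 → obeys
(d) 3-7-3-2-3 → violates
(e) 6-3-2-1 → obeys
(f) 6-3-1 → obeys
(g) 6-5-1 → obeys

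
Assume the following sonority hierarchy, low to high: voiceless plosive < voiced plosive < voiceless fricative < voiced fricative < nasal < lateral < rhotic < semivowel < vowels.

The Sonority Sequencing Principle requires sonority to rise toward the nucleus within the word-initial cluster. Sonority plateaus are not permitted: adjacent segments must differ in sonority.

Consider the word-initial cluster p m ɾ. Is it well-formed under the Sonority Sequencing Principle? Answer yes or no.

/p/ — voiceless plosive, sonority 1.
/m/ — nasal, sonority 5.
/ɾ/ — rhotic, sonority 7.
The profile 1-5-7 strictly rises, so the word-initial cluster satisfies the SSP.

yes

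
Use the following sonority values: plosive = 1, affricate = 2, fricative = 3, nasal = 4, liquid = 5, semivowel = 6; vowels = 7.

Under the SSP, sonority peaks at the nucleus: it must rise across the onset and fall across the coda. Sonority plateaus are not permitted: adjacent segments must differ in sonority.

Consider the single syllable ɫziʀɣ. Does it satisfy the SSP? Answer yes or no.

no

Onset: /ɫ/ is a liquid (sonority 5), /z/ is a fricative (sonority 3); then the nucleus /i/ (sonority 7).
Onset profile 5-3-7 — does not strictly rise throughout.
Coda: /ʀ/ is a liquid (sonority 5), /ɣ/ is a fricative (sonority 3).
Coda profile 7-5-3 — falls from the nucleus.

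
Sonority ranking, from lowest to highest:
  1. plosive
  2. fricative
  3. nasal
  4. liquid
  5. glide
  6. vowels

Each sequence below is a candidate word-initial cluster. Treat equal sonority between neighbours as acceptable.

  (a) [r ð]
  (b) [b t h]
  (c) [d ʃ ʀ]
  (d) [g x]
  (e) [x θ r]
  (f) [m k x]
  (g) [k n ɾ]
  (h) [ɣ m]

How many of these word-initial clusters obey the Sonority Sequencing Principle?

(a) sonority 4-2: ill-formed.
(b) sonority 1-1-2: well-formed.
(c) sonority 1-2-4: well-formed.
(d) sonority 1-2: well-formed.
(e) sonority 2-2-4: well-formed.
(f) sonority 3-1-2: ill-formed.
(g) sonority 1-3-4: well-formed.
(h) sonority 2-3: well-formed.

6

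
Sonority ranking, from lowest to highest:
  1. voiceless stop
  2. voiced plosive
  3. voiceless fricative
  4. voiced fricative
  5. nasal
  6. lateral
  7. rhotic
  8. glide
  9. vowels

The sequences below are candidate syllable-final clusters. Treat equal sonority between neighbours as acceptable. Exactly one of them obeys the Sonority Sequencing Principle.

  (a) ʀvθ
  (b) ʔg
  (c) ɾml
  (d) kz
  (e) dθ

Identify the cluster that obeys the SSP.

a

(a) sonority 7-4-3: well-formed.
(b) sonority 1-2: ill-formed.
(c) sonority 7-5-6: ill-formed.
(d) sonority 1-4: ill-formed.
(e) sonority 2-3: ill-formed.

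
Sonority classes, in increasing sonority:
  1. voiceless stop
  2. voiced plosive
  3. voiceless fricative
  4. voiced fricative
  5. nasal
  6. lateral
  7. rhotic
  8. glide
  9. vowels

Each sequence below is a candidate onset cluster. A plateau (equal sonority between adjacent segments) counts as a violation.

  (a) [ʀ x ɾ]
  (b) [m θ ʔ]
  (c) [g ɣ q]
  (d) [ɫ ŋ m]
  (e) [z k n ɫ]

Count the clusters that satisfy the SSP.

(a) sonority 7-3-7: ill-formed.
(b) sonority 5-3-1: ill-formed.
(c) sonority 2-4-1: ill-formed.
(d) sonority 6-5-5: ill-formed.
(e) sonority 4-1-5-6: ill-formed.

0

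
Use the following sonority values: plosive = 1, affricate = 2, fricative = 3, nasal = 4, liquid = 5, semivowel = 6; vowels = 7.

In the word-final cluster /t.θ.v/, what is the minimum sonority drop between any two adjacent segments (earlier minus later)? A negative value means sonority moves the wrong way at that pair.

-2

/t/: plosive = 1.
/θ/: fricative = 3.
/v/: fricative = 3.
/t/→/θ/: change -2.
/θ/→/v/: change +0.
Minimum = -2.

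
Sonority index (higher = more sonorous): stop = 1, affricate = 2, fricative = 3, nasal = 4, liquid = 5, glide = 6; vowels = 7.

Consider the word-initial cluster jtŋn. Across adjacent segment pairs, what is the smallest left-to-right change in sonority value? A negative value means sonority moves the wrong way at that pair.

/j/: glide = 6.
/t/: stop = 1.
/ŋ/: nasal = 4.
/n/: nasal = 4.
/j/→/t/: change -5.
/t/→/ŋ/: change +3.
/ŋ/→/n/: change +0.
Minimum = -5.

-5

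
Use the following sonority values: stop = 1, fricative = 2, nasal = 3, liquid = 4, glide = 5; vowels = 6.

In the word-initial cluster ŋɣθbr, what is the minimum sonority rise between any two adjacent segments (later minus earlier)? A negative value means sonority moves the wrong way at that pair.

/ŋ/: nasal = 3.
/ɣ/: fricative = 2.
/θ/: fricative = 2.
/b/: stop = 1.
/r/: liquid = 4.
/ŋ/→/ɣ/: change -1.
/ɣ/→/θ/: change +0.
/θ/→/b/: change -1.
/b/→/r/: change +3.
Minimum = -1.

-1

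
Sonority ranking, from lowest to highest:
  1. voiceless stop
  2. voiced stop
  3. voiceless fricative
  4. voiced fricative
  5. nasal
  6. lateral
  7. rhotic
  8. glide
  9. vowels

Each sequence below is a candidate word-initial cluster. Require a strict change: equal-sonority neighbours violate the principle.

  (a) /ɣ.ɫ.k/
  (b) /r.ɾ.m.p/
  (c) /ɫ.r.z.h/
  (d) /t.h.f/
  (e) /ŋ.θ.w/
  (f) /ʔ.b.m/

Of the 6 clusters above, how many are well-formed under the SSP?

1

(a) sonority 4-6-1: ill-formed.
(b) sonority 7-7-5-1: ill-formed.
(c) sonority 6-7-4-3: ill-formed.
(d) sonority 1-3-3: ill-formed.
(e) sonority 5-3-8: ill-formed.
(f) sonority 1-2-5: well-formed.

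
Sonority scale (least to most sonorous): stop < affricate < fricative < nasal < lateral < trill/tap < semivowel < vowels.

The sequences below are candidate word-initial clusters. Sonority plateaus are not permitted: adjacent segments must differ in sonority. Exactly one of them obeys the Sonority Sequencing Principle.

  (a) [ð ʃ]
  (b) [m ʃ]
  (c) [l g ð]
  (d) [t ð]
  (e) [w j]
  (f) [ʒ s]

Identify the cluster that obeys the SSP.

(a) sonority 3-3: ill-formed.
(b) sonority 4-3: ill-formed.
(c) sonority 5-1-3: ill-formed.
(d) sonority 1-3: well-formed.
(e) sonority 7-7: ill-formed.
(f) sonority 3-3: ill-formed.

d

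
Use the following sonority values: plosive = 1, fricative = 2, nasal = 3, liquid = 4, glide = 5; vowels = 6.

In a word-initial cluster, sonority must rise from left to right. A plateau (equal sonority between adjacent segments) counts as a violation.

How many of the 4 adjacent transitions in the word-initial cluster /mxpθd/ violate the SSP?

/m/ is a nasal (sonority 3).
/x/ is a fricative (sonority 2).
/p/ is a plosive (sonority 1).
/θ/ is a fricative (sonority 2).
/d/ is a plosive (sonority 1).
/m/→/x/: 3→2 (does not rise) — violation.
/x/→/p/: 2→1 (does not rise) — violation.
/p/→/θ/: 1→2 (rises) — ok.
/θ/→/d/: 2→1 (does not rise) — violation.

3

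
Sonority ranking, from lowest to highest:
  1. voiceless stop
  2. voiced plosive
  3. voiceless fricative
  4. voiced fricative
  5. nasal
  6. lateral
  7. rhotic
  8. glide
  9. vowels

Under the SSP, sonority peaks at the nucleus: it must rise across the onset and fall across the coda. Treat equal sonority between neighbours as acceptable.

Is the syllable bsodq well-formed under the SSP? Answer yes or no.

Onset: /b/ is a voiced plosive (sonority 2), /s/ is a voiceless fricative (sonority 3); then the nucleus /o/ (sonority 9).
Onset profile 2-3-9 — rises to the nucleus.
Coda: /d/ is a voiced plosive (sonority 2), /q/ is a voiceless stop (sonority 1).
Coda profile 9-2-1 — falls from the nucleus.

yes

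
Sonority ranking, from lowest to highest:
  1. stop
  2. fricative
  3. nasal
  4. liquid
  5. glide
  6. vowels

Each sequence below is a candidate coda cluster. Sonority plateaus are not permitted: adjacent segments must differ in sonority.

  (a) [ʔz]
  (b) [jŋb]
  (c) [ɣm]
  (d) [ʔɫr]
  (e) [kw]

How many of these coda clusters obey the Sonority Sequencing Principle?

1

(a) 1-2 → violates
(b) 5-3-1 → obeys
(c) 2-3 → violates
(d) 1-4-4 → violates
(e) 1-5 → violates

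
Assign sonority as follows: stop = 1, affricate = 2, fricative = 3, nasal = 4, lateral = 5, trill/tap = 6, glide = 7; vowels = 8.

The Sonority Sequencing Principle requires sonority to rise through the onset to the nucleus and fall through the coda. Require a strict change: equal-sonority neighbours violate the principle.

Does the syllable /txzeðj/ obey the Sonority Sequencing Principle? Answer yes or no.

Onset: /t/ is a stop (sonority 1), /x/ is a fricative (sonority 3), /z/ is a fricative (sonority 3); then the nucleus /e/ (sonority 8).
Onset profile 1-3-3-8 — does not strictly rise throughout.
Coda: /ð/ is a fricative (sonority 3), /j/ is a glide (sonority 7).
Coda profile 8-3-7 — does not strictly fall throughout.

no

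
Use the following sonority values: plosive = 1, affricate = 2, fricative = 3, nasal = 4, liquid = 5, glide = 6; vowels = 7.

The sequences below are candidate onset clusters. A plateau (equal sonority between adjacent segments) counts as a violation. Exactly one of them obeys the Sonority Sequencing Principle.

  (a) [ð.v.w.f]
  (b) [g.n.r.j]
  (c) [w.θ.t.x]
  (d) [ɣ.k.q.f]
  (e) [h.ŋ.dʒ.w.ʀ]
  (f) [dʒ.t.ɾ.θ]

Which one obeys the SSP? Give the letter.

(a) [ð.v.w.f]: profile 3-3-6-3 — violates.
(b) [g.n.r.j]: profile 1-4-5-6 — obeys.
(c) [w.θ.t.x]: profile 6-3-1-3 — violates.
(d) [ɣ.k.q.f]: profile 3-1-1-3 — violates.
(e) [h.ŋ.dʒ.w.ʀ]: profile 3-4-2-6-5 — violates.
(f) [dʒ.t.ɾ.θ]: profile 2-1-5-3 — violates.

b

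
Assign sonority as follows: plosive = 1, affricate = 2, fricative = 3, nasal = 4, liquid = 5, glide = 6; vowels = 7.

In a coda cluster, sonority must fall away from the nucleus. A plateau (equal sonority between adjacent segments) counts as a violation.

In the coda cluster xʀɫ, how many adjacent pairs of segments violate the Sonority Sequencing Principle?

/x/ is a fricative (sonority 3).
/ʀ/ is a liquid (sonority 5).
/ɫ/ is a liquid (sonority 5).
/x/→/ʀ/: 3→5 (does not fall) — violation.
/ʀ/→/ɫ/: 5→5 (plateau) — violation.

2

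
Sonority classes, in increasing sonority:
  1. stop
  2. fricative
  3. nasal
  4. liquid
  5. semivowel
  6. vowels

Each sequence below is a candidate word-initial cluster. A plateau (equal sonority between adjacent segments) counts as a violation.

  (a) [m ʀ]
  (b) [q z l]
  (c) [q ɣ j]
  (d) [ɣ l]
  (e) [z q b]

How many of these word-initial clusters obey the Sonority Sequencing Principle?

(a) sonority 3-4: well-formed.
(b) sonority 1-2-4: well-formed.
(c) sonority 1-2-5: well-formed.
(d) sonority 2-4: well-formed.
(e) sonority 2-1-1: ill-formed.

4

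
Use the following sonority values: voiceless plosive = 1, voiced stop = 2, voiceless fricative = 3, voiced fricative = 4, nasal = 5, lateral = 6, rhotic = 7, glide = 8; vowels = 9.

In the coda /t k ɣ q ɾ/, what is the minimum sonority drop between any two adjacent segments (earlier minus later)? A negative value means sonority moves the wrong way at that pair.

-6

/t/ — voiceless plosive, sonority 1.
/k/ — voiceless plosive, sonority 1.
/ɣ/ — voiced fricative, sonority 4.
/q/ — voiceless plosive, sonority 1.
/ɾ/ — rhotic, sonority 7.
/t/→/k/: change +0.
/k/→/ɣ/: change -3.
/ɣ/→/q/: change +3.
/q/→/ɾ/: change -6.
Minimum = -6.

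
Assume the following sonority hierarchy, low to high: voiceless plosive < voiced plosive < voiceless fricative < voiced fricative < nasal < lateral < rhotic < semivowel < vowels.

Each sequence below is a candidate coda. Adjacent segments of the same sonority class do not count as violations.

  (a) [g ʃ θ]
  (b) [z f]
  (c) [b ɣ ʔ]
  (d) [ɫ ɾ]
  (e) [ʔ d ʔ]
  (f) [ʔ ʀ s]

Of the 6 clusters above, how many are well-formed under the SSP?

1

(a) [g ʃ θ]: profile 2-3-3 — violates.
(b) [z f]: profile 4-3 — obeys.
(c) [b ɣ ʔ]: profile 2-4-1 — violates.
(d) [ɫ ɾ]: profile 6-7 — violates.
(e) [ʔ d ʔ]: profile 1-2-1 — violates.
(f) [ʔ ʀ s]: profile 1-7-3 — violates.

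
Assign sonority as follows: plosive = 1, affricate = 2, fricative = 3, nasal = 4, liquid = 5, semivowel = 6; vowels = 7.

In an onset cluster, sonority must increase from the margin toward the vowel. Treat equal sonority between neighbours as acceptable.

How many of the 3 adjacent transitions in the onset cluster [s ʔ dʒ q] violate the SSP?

2

/s/: fricative = 3.
/ʔ/: plosive = 1.
/dʒ/: affricate = 2.
/q/: plosive = 1.
/s/→/ʔ/: 3→1 (does not rise) — violation.
/ʔ/→/dʒ/: 1→2 (rises) — ok.
/dʒ/→/q/: 2→1 (does not rise) — violation.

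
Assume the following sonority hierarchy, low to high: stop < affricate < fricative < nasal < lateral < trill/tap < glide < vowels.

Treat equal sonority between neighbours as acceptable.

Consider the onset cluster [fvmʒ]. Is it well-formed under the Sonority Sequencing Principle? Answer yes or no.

no

/f/ is a fricative (sonority 3).
/v/ is a fricative (sonority 3).
/m/ is a nasal (sonority 4).
/ʒ/ is a fricative (sonority 3).
The profile is 3-3-4-3. Between /m/ (4) and /ʒ/ (3) sonority does not rise, so the cluster violates the SSP.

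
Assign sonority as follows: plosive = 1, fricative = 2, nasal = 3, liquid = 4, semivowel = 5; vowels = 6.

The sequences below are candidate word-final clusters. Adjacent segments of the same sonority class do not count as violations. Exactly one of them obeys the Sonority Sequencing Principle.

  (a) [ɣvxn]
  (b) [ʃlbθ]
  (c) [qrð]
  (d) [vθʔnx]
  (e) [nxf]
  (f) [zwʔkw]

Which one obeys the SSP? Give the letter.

(a) sonority 2-2-2-3: ill-formed.
(b) sonority 2-4-1-2: ill-formed.
(c) sonority 1-4-2: ill-formed.
(d) sonority 2-2-1-3-2: ill-formed.
(e) sonority 3-2-2: well-formed.
(f) sonority 2-5-1-1-5: ill-formed.

e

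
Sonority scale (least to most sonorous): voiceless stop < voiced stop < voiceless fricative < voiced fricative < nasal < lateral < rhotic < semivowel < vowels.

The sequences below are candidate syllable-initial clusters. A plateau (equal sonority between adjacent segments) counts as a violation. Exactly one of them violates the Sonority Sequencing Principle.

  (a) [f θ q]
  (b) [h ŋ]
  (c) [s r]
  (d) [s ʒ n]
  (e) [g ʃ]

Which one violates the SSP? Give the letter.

a

(a) sonority 3-3-1: ill-formed.
(b) sonority 3-5: well-formed.
(c) sonority 3-7: well-formed.
(d) sonority 3-4-5: well-formed.
(e) sonority 2-3: well-formed.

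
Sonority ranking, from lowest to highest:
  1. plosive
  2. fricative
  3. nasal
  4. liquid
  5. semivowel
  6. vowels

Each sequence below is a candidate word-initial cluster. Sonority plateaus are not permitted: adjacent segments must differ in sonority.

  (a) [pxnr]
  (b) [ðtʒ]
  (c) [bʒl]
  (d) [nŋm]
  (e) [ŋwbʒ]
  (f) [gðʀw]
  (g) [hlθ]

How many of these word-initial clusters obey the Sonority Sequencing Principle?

(a) [pxnr]: profile 1-2-3-4 — obeys.
(b) [ðtʒ]: profile 2-1-2 — violates.
(c) [bʒl]: profile 1-2-4 — obeys.
(d) [nŋm]: profile 3-3-3 — violates.
(e) [ŋwbʒ]: profile 3-5-1-2 — violates.
(f) [gðʀw]: profile 1-2-4-5 — obeys.
(g) [hlθ]: profile 2-4-2 — violates.

3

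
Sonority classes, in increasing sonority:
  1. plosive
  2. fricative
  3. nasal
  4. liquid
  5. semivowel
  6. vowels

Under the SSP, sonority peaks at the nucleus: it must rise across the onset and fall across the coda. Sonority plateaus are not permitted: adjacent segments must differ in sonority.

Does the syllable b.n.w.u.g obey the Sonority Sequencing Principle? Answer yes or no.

yes

Onset: /b/ is a plosive (sonority 1), /n/ is a nasal (sonority 3), /w/ is a semivowel (sonority 5); then the nucleus /u/ (sonority 6).
Onset profile 1-3-5-6 — rises to the nucleus.
Coda: /g/ is a plosive (sonority 1).
Coda profile 6-1 — falls from the nucleus.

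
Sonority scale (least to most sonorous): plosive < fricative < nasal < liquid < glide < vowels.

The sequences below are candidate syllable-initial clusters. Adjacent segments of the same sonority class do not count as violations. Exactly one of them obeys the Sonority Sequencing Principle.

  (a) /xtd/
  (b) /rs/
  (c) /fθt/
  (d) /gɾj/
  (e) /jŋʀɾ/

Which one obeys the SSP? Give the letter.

(a) sonority 2-1-1: ill-formed.
(b) sonority 4-2: ill-formed.
(c) sonority 2-2-1: ill-formed.
(d) sonority 1-4-5: well-formed.
(e) sonority 5-3-4-4: ill-formed.

d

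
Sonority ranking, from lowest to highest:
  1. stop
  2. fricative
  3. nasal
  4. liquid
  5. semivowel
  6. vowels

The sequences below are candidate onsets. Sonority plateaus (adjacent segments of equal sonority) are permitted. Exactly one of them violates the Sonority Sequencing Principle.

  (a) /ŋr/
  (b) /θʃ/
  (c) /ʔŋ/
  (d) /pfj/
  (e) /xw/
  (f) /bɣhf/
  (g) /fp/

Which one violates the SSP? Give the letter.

(a) 3-4 → obeys
(b) 2-2 → obeys
(c) 1-3 → obeys
(d) 1-2-5 → obeys
(e) 2-5 → obeys
(f) 1-2-2-2 → obeys
(g) 2-1 → violates

g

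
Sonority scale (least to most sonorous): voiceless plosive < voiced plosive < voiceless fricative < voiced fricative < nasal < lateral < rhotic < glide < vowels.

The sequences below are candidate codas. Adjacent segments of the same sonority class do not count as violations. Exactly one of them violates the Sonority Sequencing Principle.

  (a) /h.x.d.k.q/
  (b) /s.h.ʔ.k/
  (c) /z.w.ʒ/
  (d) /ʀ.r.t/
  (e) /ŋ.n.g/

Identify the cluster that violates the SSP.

(a) /h.x.d.k.q/: profile 3-3-2-1-1 — obeys.
(b) /s.h.ʔ.k/: profile 3-3-1-1 — obeys.
(c) /z.w.ʒ/: profile 4-8-4 — violates.
(d) /ʀ.r.t/: profile 7-7-1 — obeys.
(e) /ŋ.n.g/: profile 5-5-2 — obeys.

c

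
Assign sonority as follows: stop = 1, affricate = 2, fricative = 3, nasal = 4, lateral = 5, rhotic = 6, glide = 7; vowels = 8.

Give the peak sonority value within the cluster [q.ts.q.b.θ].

3

/q/ is a stop (sonority 1).
/ts/ is an affricate (sonority 2).
/q/ is a stop (sonority 1).
/b/ is a stop (sonority 1).
/θ/ is a fricative (sonority 3).
The maximum is 3.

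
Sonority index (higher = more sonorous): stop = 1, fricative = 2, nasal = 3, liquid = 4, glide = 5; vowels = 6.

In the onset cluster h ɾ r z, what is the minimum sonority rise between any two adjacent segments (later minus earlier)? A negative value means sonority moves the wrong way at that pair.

/h/ is a fricative (sonority 2).
/ɾ/ is a liquid (sonority 4).
/r/ is a liquid (sonority 4).
/z/ is a fricative (sonority 2).
/h/→/ɾ/: change +2.
/ɾ/→/r/: change +0.
/r/→/z/: change -2.
Minimum = -2.

-2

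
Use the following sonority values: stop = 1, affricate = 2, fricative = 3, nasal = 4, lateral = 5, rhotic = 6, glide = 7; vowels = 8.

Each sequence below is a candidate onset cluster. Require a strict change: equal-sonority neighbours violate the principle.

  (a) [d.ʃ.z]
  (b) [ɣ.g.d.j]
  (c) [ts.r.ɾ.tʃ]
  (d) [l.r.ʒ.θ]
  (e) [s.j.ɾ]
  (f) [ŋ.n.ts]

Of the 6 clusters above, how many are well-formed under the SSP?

(a) 1-3-3 → violates
(b) 3-1-1-7 → violates
(c) 2-6-6-2 → violates
(d) 5-6-3-3 → violates
(e) 3-7-6 → violates
(f) 4-4-2 → violates

0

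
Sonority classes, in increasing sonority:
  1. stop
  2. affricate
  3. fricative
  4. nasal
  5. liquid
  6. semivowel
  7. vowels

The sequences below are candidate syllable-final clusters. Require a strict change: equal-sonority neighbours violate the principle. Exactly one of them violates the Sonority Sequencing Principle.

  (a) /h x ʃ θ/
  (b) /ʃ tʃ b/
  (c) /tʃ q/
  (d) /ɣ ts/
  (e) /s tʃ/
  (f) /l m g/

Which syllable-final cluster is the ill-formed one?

(a) sonority 3-3-3-3: ill-formed.
(b) sonority 3-2-1: well-formed.
(c) sonority 2-1: well-formed.
(d) sonority 3-2: well-formed.
(e) sonority 3-2: well-formed.
(f) sonority 5-4-1: well-formed.

a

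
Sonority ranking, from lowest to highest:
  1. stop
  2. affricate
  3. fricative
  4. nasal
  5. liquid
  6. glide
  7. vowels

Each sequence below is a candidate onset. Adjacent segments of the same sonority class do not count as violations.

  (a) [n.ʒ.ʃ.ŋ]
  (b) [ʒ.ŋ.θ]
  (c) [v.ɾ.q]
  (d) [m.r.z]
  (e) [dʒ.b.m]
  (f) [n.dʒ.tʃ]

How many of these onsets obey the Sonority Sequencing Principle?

0

(a) 4-3-3-4 → violates
(b) 3-4-3 → violates
(c) 3-5-1 → violates
(d) 4-5-3 → violates
(e) 2-1-4 → violates
(f) 4-2-2 → violates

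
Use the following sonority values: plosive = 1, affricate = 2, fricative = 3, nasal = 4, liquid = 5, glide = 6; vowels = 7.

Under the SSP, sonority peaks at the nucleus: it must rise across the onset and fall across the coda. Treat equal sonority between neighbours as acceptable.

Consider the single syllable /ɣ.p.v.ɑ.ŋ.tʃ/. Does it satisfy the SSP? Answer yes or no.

Onset: /ɣ/ is a fricative (sonority 3), /p/ is a plosive (sonority 1), /v/ is a fricative (sonority 3); then the nucleus /ɑ/ (sonority 7).
Onset profile 3-1-3-7 — does not rise throughout.
Coda: /ŋ/ is a nasal (sonority 4), /tʃ/ is an affricate (sonority 2).
Coda profile 7-4-2 — falls from the nucleus.

no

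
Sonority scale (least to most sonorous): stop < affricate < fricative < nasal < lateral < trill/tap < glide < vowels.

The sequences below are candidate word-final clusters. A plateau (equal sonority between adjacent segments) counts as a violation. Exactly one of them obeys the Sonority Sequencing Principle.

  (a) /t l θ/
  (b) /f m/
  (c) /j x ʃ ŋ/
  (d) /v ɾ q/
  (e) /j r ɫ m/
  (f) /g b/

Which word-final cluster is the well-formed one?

e

(a) /t l θ/: profile 1-5-3 — violates.
(b) /f m/: profile 3-4 — violates.
(c) /j x ʃ ŋ/: profile 7-3-3-4 — violates.
(d) /v ɾ q/: profile 3-6-1 — violates.
(e) /j r ɫ m/: profile 7-6-5-4 — obeys.
(f) /g b/: profile 1-1 — violates.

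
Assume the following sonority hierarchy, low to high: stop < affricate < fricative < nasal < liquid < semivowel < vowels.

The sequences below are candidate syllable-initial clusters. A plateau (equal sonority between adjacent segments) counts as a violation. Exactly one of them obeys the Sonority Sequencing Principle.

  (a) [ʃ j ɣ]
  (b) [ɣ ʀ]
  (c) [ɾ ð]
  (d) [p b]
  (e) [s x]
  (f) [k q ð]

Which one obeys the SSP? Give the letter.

(a) [ʃ j ɣ]: profile 3-6-3 — violates.
(b) [ɣ ʀ]: profile 3-5 — obeys.
(c) [ɾ ð]: profile 5-3 — violates.
(d) [p b]: profile 1-1 — violates.
(e) [s x]: profile 3-3 — violates.
(f) [k q ð]: profile 1-1-3 — violates.

b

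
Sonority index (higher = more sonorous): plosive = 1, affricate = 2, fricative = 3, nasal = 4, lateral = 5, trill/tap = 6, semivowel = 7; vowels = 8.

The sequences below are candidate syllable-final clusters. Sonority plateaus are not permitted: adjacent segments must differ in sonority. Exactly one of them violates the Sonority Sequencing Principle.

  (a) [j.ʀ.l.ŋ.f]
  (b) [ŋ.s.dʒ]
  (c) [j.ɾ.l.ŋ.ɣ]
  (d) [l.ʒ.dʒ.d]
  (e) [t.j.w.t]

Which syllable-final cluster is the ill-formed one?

(a) [j.ʀ.l.ŋ.f]: profile 7-6-5-4-3 — obeys.
(b) [ŋ.s.dʒ]: profile 4-3-2 — obeys.
(c) [j.ɾ.l.ŋ.ɣ]: profile 7-6-5-4-3 — obeys.
(d) [l.ʒ.dʒ.d]: profile 5-3-2-1 — obeys.
(e) [t.j.w.t]: profile 1-7-7-1 — violates.

e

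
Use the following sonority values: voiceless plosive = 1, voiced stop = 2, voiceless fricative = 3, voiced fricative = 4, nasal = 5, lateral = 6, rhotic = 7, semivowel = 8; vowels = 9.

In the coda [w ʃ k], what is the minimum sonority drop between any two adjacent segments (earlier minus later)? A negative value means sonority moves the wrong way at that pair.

/w/ — semivowel, sonority 8.
/ʃ/ — voiceless fricative, sonority 3.
/k/ — voiceless plosive, sonority 1.
/w/→/ʃ/: change +5.
/ʃ/→/k/: change +2.
Minimum = 2.

2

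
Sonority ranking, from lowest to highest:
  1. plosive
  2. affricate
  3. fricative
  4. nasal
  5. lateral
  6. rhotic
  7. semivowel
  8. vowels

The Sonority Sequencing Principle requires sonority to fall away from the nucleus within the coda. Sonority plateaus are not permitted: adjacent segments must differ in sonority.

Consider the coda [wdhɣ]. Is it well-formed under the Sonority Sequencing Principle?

/w/ is a semivowel (sonority 7).
/d/ is a plosive (sonority 1).
/h/ is a fricative (sonority 3).
/ɣ/ is a fricative (sonority 3).
The profile is 7-1-3-3. Between /d/ (1) and /h/ (3) sonority does not fall, so the cluster violates the SSP.

no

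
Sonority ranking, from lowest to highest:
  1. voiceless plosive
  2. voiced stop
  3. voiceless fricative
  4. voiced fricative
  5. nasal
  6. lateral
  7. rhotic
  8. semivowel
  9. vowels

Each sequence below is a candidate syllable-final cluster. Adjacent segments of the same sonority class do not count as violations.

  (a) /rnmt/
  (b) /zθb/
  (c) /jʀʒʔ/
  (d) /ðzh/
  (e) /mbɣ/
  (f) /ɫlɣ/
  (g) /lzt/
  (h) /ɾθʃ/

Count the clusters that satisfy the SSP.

7

(a) /rnmt/: profile 7-5-5-1 — obeys.
(b) /zθb/: profile 4-3-2 — obeys.
(c) /jʀʒʔ/: profile 8-7-4-1 — obeys.
(d) /ðzh/: profile 4-4-3 — obeys.
(e) /mbɣ/: profile 5-2-4 — violates.
(f) /ɫlɣ/: profile 6-6-4 — obeys.
(g) /lzt/: profile 6-4-1 — obeys.
(h) /ɾθʃ/: profile 7-3-3 — obeys.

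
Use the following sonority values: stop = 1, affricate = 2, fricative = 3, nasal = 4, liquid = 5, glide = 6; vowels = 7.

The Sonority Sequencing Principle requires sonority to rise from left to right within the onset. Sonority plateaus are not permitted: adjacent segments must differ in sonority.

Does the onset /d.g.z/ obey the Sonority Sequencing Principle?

no

/d/ — stop, sonority 1.
/g/ — stop, sonority 1.
/z/ — fricative, sonority 3.
The profile is 1-1-3. Between /d/ (1) and /g/ (1) sonority does not rise, so the cluster violates the SSP.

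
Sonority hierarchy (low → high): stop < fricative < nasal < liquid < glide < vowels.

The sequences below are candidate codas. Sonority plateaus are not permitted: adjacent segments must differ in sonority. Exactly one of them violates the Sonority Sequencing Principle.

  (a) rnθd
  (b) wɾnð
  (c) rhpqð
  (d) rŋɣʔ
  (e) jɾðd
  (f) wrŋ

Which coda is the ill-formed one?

c

(a) rnθd: profile 4-3-2-1 — obeys.
(b) wɾnð: profile 5-4-3-2 — obeys.
(c) rhpqð: profile 4-2-1-1-2 — violates.
(d) rŋɣʔ: profile 4-3-2-1 — obeys.
(e) jɾðd: profile 5-4-2-1 — obeys.
(f) wrŋ: profile 5-4-3 — obeys.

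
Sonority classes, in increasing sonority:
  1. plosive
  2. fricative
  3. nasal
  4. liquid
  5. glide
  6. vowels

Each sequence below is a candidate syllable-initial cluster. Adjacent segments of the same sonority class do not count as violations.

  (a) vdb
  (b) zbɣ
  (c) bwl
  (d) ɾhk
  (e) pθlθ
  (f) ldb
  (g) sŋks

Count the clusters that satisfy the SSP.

0

(a) vdb: profile 2-1-1 — violates.
(b) zbɣ: profile 2-1-2 — violates.
(c) bwl: profile 1-5-4 — violates.
(d) ɾhk: profile 4-2-1 — violates.
(e) pθlθ: profile 1-2-4-2 — violates.
(f) ldb: profile 4-1-1 — violates.
(g) sŋks: profile 2-3-1-2 — violates.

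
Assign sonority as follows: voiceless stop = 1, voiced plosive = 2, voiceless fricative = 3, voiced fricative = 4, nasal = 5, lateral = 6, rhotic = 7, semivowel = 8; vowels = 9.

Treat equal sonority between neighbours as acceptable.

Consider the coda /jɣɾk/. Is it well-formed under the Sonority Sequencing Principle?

no

/j/ is a semivowel (sonority 8).
/ɣ/ is a voiced fricative (sonority 4).
/ɾ/ is a rhotic (sonority 7).
/k/ is a voiceless stop (sonority 1).
The profile is 8-4-7-1. Between /ɣ/ (4) and /ɾ/ (7) sonority does not fall, so the cluster violates the SSP.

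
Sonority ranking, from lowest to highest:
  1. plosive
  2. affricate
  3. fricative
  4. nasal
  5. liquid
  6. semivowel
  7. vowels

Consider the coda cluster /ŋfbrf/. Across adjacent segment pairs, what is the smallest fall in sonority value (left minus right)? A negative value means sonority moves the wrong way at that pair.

-4

/ŋ/ is a nasal (sonority 4).
/f/ is a fricative (sonority 3).
/b/ is a plosive (sonority 1).
/r/ is a liquid (sonority 5).
/f/ is a fricative (sonority 3).
/ŋ/→/f/: change +1.
/f/→/b/: change +2.
/b/→/r/: change -4.
/r/→/f/: change +2.
Minimum = -4.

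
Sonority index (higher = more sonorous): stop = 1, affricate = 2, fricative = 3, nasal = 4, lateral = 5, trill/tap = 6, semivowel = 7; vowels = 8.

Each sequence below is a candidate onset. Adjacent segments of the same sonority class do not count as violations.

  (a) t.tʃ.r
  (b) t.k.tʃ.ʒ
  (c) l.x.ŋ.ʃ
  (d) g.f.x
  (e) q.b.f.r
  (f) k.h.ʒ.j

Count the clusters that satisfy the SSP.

5

(a) 1-2-6 → obeys
(b) 1-1-2-3 → obeys
(c) 5-3-4-3 → violates
(d) 1-3-3 → obeys
(e) 1-1-3-6 → obeys
(f) 1-3-3-7 → obeys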